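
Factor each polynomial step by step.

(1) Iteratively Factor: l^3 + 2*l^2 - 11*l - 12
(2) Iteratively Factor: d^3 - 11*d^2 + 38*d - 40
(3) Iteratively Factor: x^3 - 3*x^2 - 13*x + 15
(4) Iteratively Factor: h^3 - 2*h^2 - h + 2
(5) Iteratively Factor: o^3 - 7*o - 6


(1) = (l + 4)*(l^2 - 2*l - 3) = (l - 3)*(l + 4)*(l + 1)
(2) = (d - 4)*(d^2 - 7*d + 10) = (d - 4)*(d - 2)*(d - 5)
(3) = (x - 1)*(x^2 - 2*x - 15) = (x - 1)*(x + 3)*(x - 5)
(4) = (h - 1)*(h^2 - h - 2) = (h - 2)*(h - 1)*(h + 1)
(5) = (o - 3)*(o^2 + 3*o + 2) = (o - 3)*(o + 2)*(o + 1)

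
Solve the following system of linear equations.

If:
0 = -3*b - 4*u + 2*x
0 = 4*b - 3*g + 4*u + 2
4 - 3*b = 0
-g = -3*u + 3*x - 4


Then:
b = 4/3
g = 14/13
u = -40/39
x = -2/39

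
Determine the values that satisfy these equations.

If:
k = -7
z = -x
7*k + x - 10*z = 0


Then:
k = -7
x = 49/11
z = -49/11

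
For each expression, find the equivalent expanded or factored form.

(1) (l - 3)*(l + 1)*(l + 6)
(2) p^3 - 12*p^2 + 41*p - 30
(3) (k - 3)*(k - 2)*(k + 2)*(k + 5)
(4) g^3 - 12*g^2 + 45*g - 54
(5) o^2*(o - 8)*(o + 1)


(1) = l^3 + 4*l^2 - 15*l - 18
(2) = (p - 6)*(p - 5)*(p - 1)
(3) = k^4 + 2*k^3 - 19*k^2 - 8*k + 60
(4) = (g - 6)*(g - 3)^2
(5) = o^4 - 7*o^3 - 8*o^2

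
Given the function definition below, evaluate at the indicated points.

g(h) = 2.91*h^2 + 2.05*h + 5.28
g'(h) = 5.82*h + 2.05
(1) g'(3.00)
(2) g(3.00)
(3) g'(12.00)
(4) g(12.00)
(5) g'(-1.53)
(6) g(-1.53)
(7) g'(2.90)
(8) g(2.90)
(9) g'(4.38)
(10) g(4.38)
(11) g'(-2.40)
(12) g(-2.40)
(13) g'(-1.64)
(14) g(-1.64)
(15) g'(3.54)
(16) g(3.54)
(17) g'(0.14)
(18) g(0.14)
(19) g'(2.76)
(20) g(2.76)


(1) = 19.51
(2) = 37.62
(3) = 71.89
(4) = 448.92
(5) = -6.85
(6) = 8.96
(7) = 18.93
(8) = 35.70
(9) = 27.54
(10) = 70.09
(11) = -11.92
(12) = 17.12
(13) = -7.49
(14) = 9.74
(15) = 22.65
(16) = 49.00
(17) = 2.86
(18) = 5.62
(19) = 18.11
(20) = 33.11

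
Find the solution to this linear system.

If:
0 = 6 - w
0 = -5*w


Then:
No Solution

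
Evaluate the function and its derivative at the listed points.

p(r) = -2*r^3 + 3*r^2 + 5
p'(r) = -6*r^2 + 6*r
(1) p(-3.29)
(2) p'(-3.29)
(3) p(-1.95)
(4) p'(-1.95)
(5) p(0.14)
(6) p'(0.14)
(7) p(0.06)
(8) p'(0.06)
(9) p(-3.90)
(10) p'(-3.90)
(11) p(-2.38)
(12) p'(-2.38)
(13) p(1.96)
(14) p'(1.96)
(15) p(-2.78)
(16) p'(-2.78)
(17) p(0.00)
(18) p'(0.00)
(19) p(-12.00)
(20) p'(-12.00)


(1) = 108.69
(2) = -84.68
(3) = 31.24
(4) = -34.52
(5) = 5.05
(6) = 0.72
(7) = 5.01
(8) = 0.34
(9) = 169.27
(10) = -114.66
(11) = 48.96
(12) = -48.27
(13) = 1.47
(14) = -11.29
(15) = 71.16
(16) = -63.05
(17) = 5.00
(18) = 0.00
(19) = 3893.00
(20) = -936.00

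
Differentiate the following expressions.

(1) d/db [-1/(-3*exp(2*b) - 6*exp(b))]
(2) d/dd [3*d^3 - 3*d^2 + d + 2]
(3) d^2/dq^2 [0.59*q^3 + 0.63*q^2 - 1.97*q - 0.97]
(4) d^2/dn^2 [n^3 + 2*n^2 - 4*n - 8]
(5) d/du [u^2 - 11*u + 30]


(1) = -(2*exp(b) + 2)*exp(-b)/(3*(exp(b) + 2)^2)
(2) = 9*d^2 - 6*d + 1
(3) = 3.54*q + 1.26
(4) = 6*n + 4
(5) = 2*u - 11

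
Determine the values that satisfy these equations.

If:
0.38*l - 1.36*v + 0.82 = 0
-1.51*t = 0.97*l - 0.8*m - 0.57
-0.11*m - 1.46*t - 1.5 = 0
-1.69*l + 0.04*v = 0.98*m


Then:
l = 0.85
m = -1.42
t = -0.92
v = 0.84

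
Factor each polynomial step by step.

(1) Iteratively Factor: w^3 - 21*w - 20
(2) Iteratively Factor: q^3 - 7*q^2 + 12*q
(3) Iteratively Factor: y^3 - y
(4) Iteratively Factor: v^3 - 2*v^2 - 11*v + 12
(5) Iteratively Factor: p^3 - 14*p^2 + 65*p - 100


(1) = (w - 5)*(w^2 + 5*w + 4) = (w - 5)*(w + 1)*(w + 4)
(2) = (q)*(q^2 - 7*q + 12) = q*(q - 4)*(q - 3)
(3) = (y - 1)*(y^2 + y) = y*(y - 1)*(y + 1)
(4) = (v + 3)*(v^2 - 5*v + 4) = (v - 4)*(v + 3)*(v - 1)
(5) = (p - 5)*(p^2 - 9*p + 20) = (p - 5)*(p - 4)*(p - 5)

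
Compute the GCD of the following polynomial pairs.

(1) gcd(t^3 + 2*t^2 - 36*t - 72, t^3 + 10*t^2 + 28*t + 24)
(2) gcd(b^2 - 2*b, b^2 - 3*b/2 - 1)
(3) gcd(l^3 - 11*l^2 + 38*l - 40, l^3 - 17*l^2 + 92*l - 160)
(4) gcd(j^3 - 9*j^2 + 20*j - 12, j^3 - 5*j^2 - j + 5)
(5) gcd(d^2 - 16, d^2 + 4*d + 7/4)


(1) = t^2 + 8*t + 12
(2) = b - 2
(3) = l^2 - 9*l + 20
(4) = j - 1
(5) = gcd((d - 4)*(d + 4), (d + 1/2)*(d + 7/2)) = 1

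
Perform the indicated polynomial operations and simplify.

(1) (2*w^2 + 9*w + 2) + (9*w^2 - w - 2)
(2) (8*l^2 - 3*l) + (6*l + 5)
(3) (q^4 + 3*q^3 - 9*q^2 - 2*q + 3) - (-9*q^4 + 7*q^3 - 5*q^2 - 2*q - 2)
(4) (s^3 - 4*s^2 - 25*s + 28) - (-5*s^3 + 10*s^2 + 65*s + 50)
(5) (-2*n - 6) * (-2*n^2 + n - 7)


(1) = 11*w^2 + 8*w
(2) = 8*l^2 + 3*l + 5
(3) = 10*q^4 - 4*q^3 - 4*q^2 + 5
(4) = 6*s^3 - 14*s^2 - 90*s - 22
(5) = 4*n^3 + 10*n^2 + 8*n + 42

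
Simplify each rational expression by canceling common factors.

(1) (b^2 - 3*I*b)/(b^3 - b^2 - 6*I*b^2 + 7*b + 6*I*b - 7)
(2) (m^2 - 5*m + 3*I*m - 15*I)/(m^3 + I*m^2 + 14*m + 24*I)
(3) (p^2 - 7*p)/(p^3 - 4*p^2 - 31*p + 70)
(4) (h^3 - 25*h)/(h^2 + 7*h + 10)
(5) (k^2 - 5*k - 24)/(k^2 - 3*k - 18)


(1) = (b^2 - 3*I*b)/(b^3 + b^2*(-1 - 6*I) + b*(7 + 6*I) - 7)
(2) = (m - 5)/(m^2 - 2*I*m + 8)
(3) = p/(p^2 + 3*p - 10)
(4) = (h^2 - 5*h)/(h + 2)
(5) = (k - 8)/(k - 6)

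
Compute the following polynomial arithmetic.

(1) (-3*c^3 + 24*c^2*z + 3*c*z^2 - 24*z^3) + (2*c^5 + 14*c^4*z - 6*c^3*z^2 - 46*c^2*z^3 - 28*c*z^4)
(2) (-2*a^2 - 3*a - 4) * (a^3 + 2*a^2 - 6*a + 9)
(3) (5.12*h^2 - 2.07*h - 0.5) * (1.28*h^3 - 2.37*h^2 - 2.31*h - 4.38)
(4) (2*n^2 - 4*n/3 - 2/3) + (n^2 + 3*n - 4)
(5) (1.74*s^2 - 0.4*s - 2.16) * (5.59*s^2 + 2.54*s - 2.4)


(1) = 2*c^5 + 14*c^4*z - 6*c^3*z^2 - 3*c^3 - 46*c^2*z^3 + 24*c^2*z - 28*c*z^4 + 3*c*z^2 - 24*z^3
(2) = -2*a^5 - 7*a^4 + 2*a^3 - 8*a^2 - 3*a - 36
(3) = 6.5536*h^5 - 14.784*h^4 - 7.5613*h^3 - 16.4589*h^2 + 10.2216*h + 2.19
(4) = 3*n^2 + 5*n/3 - 14/3
(5) = 9.7266*s^4 + 2.1836*s^3 - 17.2664*s^2 - 4.5264*s + 5.184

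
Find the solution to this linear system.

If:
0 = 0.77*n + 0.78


Then:
n = -1.01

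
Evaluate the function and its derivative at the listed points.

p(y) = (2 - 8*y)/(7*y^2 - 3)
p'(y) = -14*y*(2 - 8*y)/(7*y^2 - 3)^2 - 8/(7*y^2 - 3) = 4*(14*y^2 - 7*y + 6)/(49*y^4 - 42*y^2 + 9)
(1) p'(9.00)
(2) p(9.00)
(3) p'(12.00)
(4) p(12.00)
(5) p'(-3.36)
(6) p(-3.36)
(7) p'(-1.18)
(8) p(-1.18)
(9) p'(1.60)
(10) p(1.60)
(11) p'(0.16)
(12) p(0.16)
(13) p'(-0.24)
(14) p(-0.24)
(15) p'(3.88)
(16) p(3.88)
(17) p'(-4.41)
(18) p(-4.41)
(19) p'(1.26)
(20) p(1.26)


(1) = 0.01
(2) = -0.12
(3) = 0.01
(4) = -0.09
(5) = 0.13
(6) = 0.38
(7) = 2.97
(8) = 1.70
(9) = 0.55
(10) = -0.72
(11) = 2.63
(12) = -0.26
(13) = 5.03
(14) = -1.51
(15) = 0.07
(16) = -0.28
(17) = 0.07
(18) = 0.28
(19) = 1.18
(20) = -1.00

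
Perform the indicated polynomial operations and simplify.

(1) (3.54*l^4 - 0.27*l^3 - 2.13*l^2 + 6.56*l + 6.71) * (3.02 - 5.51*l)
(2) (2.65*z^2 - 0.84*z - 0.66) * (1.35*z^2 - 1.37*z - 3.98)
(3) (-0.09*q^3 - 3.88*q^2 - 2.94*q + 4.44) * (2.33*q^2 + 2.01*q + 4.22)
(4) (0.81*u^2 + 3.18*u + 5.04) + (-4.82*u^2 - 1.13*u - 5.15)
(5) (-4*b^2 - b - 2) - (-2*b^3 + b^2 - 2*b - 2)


(1) = -19.5054*l^5 + 12.1785*l^4 + 10.9209*l^3 - 42.5782*l^2 - 17.1609*l + 20.2642
(2) = 3.5775*z^4 - 4.7645*z^3 - 10.2872*z^2 + 4.2474*z + 2.6268
(3) = -0.2097*q^5 - 9.2213*q^4 - 15.0288*q^3 - 11.9378*q^2 - 3.4824*q + 18.7368
(4) = -4.01*u^2 + 2.05*u - 0.11
(5) = 2*b^3 - 5*b^2 + b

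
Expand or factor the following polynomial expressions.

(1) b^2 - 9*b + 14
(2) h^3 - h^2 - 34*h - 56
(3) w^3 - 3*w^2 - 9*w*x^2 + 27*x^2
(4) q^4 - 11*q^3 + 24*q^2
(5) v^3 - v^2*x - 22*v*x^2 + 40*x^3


(1) = (b - 7)*(b - 2)
(2) = (h - 7)*(h + 2)*(h + 4)
(3) = (w - 3)*(w - 3*x)*(w + 3*x)
(4) = q^2*(q - 8)*(q - 3)
(5) = (v - 4*x)*(v - 2*x)*(v + 5*x)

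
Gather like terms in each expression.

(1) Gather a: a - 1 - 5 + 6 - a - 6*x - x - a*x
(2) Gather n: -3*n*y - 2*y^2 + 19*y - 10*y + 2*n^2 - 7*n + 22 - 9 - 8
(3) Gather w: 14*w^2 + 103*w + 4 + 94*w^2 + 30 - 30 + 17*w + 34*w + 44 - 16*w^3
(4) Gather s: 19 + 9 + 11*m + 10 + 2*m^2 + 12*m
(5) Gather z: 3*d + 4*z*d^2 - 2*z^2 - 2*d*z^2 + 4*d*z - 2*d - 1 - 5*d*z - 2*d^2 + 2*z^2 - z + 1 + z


(1) = -a*x - 7*x
(2) = 2*n^2 + n*(-3*y - 7) - 2*y^2 + 9*y + 5
(3) = -16*w^3 + 108*w^2 + 154*w + 48
(4) = 2*m^2 + 23*m + 38
(5) = -2*d^2 - 2*d*z^2 + d + z*(4*d^2 - d)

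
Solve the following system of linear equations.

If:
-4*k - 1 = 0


Then:
k = -1/4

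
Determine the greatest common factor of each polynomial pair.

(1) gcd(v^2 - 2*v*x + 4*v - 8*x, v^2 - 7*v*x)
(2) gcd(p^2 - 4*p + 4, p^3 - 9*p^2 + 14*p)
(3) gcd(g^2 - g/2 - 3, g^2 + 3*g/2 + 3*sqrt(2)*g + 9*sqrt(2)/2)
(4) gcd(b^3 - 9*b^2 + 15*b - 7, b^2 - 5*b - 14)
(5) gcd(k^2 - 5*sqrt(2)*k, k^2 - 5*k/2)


(1) = 1
(2) = gcd((p - 2)^2, p*(p - 7)*(p - 2)) = p - 2
(3) = gcd((g - 2)*(g + 3/2), (g + 3/2)*(g + 3*sqrt(2))) = g + 3/2
(4) = b - 7
(5) = k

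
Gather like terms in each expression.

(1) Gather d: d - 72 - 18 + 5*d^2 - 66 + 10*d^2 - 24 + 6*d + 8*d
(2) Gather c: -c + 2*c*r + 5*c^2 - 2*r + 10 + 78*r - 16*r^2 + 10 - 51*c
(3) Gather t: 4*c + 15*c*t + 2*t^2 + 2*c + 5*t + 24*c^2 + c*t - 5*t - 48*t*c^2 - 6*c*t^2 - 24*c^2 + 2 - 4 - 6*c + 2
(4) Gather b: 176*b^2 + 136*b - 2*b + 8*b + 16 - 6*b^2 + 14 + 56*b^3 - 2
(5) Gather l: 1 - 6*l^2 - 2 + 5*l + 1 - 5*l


(1) = 15*d^2 + 15*d - 180
(2) = 5*c^2 + c*(2*r - 52) - 16*r^2 + 76*r + 20
(3) = t^2*(2 - 6*c) + t*(-48*c^2 + 16*c)
(4) = 56*b^3 + 170*b^2 + 142*b + 28
(5) = -6*l^2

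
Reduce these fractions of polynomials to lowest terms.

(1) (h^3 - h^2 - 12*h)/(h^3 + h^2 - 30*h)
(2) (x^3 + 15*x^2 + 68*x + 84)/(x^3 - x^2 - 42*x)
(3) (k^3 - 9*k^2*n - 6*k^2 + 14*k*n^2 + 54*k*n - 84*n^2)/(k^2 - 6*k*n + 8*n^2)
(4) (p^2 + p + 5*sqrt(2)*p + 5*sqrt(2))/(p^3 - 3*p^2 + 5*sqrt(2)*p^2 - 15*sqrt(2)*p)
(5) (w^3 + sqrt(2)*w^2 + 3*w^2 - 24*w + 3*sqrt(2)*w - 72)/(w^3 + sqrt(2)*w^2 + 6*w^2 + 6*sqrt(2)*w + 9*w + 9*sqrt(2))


(1) = (h^2 - h - 12)/(h^2 + h - 30)
(2) = (x^2 + 9*x + 14)/(x^2 - 7*x)
(3) = (k^2 - 7*k*n - 6*k + 42*n)/(k - 4*n)
(4) = (p + 1)/(p^2 - 3*p)
(5) = (w^2 + sqrt(2)*w - 24)/(w^2 + w*(sqrt(2) + 3) + 3*sqrt(2))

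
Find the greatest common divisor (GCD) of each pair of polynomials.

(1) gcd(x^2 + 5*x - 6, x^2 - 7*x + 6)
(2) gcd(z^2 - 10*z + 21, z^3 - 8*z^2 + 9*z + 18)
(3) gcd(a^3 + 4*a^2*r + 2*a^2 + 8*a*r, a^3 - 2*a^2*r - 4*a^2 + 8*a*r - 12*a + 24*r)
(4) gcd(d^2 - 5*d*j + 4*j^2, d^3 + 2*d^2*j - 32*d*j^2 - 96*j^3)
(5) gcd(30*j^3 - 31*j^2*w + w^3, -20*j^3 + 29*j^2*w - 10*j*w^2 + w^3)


(1) = gcd((x - 1)*(x + 6), (x - 6)*(x - 1)) = x - 1
(2) = z - 3
(3) = a + 2
(4) = gcd((d - 4*j)*(d - j), (d - 6*j)*(d + 4*j)^2) = 1
(5) = 5*j^2 - 6*j*w + w^2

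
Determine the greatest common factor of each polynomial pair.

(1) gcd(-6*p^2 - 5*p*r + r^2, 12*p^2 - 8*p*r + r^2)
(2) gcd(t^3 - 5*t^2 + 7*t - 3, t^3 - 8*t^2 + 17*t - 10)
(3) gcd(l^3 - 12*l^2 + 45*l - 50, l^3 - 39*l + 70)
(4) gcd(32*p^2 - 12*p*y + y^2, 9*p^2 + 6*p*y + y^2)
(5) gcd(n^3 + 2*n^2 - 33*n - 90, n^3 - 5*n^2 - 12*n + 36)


(1) = gcd((-6*p + r)*(p + r), (-6*p + r)*(-2*p + r)) = 6*p - r
(2) = t - 1
(3) = l^2 - 7*l + 10
(4) = gcd((-8*p + y)*(-4*p + y), (3*p + y)^2) = 1
(5) = n^2 - 3*n - 18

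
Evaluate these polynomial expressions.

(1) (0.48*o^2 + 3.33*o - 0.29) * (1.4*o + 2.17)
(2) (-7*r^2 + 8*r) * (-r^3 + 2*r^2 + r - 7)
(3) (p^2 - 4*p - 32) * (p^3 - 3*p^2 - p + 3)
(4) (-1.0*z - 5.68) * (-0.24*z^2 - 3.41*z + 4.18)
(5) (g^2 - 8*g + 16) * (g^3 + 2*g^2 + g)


(1) = 0.672*o^3 + 5.7036*o^2 + 6.8201*o - 0.6293
(2) = 7*r^5 - 22*r^4 + 9*r^3 + 57*r^2 - 56*r
(3) = p^5 - 7*p^4 - 21*p^3 + 103*p^2 + 20*p - 96
(4) = 0.24*z^3 + 4.7732*z^2 + 15.1888*z - 23.7424
(5) = g^5 - 6*g^4 + g^3 + 24*g^2 + 16*g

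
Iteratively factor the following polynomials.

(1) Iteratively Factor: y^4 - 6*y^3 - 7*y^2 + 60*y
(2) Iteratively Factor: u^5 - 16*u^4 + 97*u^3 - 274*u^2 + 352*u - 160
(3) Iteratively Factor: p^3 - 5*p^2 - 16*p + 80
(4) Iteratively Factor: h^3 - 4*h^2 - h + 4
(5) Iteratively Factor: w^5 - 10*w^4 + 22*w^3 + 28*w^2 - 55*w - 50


(1) = (y - 5)*(y^3 - y^2 - 12*y) = (y - 5)*(y - 4)*(y^2 + 3*y) = y*(y - 5)*(y - 4)*(y + 3)
(2) = (u - 5)*(u^4 - 11*u^3 + 42*u^2 - 64*u + 32) = (u - 5)*(u - 1)*(u^3 - 10*u^2 + 32*u - 32) = (u - 5)*(u - 2)*(u - 1)*(u^2 - 8*u + 16) = (u - 5)*(u - 4)*(u - 2)*(u - 1)*(u - 4)
(3) = (p + 4)*(p^2 - 9*p + 20) = (p - 4)*(p + 4)*(p - 5)
(4) = (h - 1)*(h^2 - 3*h - 4) = (h - 4)*(h - 1)*(h + 1)
(5) = (w + 1)*(w^4 - 11*w^3 + 33*w^2 - 5*w - 50) = (w - 5)*(w + 1)*(w^3 - 6*w^2 + 3*w + 10) = (w - 5)^2*(w + 1)*(w^2 - w - 2) = (w - 5)^2*(w + 1)^2*(w - 2)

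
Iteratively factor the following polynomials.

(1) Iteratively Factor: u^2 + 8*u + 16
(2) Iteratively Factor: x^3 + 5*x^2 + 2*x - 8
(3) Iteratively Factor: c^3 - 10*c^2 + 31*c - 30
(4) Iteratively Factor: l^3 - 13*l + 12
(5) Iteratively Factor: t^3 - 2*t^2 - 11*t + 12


(1) = (u + 4)*(u + 4)
(2) = (x + 4)*(x^2 + x - 2) = (x + 2)*(x + 4)*(x - 1)
(3) = (c - 2)*(c^2 - 8*c + 15) = (c - 3)*(c - 2)*(c - 5)
(4) = (l + 4)*(l^2 - 4*l + 3) = (l - 3)*(l + 4)*(l - 1)
(5) = (t - 4)*(t^2 + 2*t - 3) = (t - 4)*(t + 3)*(t - 1)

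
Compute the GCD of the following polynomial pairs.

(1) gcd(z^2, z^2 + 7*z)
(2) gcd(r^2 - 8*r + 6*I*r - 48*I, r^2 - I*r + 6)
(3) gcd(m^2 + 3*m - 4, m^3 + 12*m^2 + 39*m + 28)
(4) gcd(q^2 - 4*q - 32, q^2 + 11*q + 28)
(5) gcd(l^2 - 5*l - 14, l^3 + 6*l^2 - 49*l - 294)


(1) = z
(2) = 1
(3) = m + 4
(4) = gcd((q - 8)*(q + 4), (q + 4)*(q + 7)) = q + 4
(5) = gcd((l - 7)*(l + 2), (l - 7)*(l + 6)*(l + 7)) = l - 7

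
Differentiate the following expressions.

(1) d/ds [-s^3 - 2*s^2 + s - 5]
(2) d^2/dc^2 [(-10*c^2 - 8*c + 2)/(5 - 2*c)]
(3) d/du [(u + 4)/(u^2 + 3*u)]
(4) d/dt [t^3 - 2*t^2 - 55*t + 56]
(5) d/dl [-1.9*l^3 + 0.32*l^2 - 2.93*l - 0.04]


(1) = -3*s^2 - 4*s + 1
(2) = 644/(8*c^3 - 60*c^2 + 150*c - 125)
(3) = (u*(u + 3) - (u + 4)*(2*u + 3))/(u^2*(u + 3)^2)
(4) = 3*t^2 - 4*t - 55
(5) = -5.7*l^2 + 0.64*l - 2.93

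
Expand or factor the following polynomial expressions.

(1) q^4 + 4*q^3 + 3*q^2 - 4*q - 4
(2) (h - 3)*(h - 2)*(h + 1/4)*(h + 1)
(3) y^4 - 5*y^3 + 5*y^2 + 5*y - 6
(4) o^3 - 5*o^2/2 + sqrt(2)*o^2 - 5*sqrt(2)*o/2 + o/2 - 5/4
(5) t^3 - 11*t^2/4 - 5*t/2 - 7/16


(1) = (q - 1)*(q + 1)*(q + 2)^2
(2) = h^4 - 15*h^3/4 + 25*h/4 + 3/2
(3) = (y - 3)*(y - 2)*(y - 1)*(y + 1)
(4) = (o - 5/2)*(o + sqrt(2)/2)^2
(5) = (t - 7/2)*(t + 1/4)*(t + 1/2)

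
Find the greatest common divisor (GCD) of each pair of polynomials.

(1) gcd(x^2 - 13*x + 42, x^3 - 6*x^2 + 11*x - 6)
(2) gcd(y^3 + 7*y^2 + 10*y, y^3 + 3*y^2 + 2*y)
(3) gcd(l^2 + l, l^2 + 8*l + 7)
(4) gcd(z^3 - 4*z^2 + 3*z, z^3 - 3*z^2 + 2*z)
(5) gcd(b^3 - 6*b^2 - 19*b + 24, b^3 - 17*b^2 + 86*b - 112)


(1) = 1
(2) = y^2 + 2*y
(3) = gcd(l*(l + 1), (l + 1)*(l + 7)) = l + 1
(4) = gcd(z*(z - 3)*(z - 1), z*(z - 2)*(z - 1)) = z^2 - z
(5) = gcd((b - 8)*(b - 1)*(b + 3), (b - 8)*(b - 7)*(b - 2)) = b - 8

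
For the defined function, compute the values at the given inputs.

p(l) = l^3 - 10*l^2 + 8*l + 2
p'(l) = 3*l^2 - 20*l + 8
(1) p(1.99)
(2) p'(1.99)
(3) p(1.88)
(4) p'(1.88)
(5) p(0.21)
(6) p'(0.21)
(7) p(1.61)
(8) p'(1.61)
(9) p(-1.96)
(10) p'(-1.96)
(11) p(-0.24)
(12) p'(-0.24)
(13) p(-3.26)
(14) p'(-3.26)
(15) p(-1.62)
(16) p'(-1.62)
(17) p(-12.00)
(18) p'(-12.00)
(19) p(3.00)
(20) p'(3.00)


(1) = -13.80
(2) = -19.92
(3) = -11.66
(4) = -19.00
(5) = 3.25
(6) = 3.93
(7) = -6.87
(8) = -16.42
(9) = -59.63
(10) = 58.72
(11) = -0.51
(12) = 12.97
(13) = -165.00
(14) = 105.08
(15) = -41.46
(16) = 48.27
(17) = -3262.00
(18) = 680.00
(19) = -37.00
(20) = -25.00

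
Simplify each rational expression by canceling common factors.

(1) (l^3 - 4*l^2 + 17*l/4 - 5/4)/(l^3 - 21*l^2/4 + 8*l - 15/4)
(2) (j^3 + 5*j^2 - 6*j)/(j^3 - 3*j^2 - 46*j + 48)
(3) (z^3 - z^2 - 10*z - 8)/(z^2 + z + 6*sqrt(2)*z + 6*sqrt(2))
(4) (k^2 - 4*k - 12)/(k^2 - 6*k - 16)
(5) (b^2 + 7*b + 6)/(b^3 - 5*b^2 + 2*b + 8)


(1) = (4*l^2 - 12*l + 5)/(4*l^2 - 17*l + 15)
(2) = j/(j - 8)
(3) = (z^2 - 2*z - 8)/(z + 6*sqrt(2))
(4) = (k - 6)/(k - 8)
(5) = (b + 6)/(b^2 - 6*b + 8)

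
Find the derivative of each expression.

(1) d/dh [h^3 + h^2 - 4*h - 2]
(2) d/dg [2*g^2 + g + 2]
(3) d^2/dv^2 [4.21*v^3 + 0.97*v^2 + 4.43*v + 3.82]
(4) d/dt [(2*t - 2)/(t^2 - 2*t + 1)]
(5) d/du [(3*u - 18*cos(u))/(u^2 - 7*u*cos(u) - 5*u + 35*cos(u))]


(1) = 3*h^2 + 2*h - 4
(2) = 4*g + 1
(3) = 25.26*v + 1.94
(4) = -2/(t^2 - 2*t + 1)
(5) = 3*(-u^2*sin(u) - u^2 + 5*u*sin(u) + 12*u*cos(u) - 42*cos(u)^2 + 5*cos(u))/((u - 5)^2*(u - 7*cos(u))^2)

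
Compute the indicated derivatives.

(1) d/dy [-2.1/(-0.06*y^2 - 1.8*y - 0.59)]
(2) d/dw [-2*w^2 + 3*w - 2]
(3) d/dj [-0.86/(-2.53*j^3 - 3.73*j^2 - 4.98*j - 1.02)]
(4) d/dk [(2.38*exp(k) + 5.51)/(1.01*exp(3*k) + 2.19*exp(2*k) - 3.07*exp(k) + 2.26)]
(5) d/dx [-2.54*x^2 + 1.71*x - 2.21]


(1) = (-0.252*y - 3.78)/(0.06*y^2 + 1.8*y + 0.59)^2
(2) = 3 - 4*w
(3) = (-6.5274*j^2 - 6.4156*j - 4.2828)/(2.53*j^3 + 3.73*j^2 + 4.98*j + 1.02)^2
(4) = (-4.8076*exp(3*k) - 21.9075*exp(2*k) - 24.1338*exp(k) + 22.2945)*exp(k)/(1.0201*exp(6*k) + 4.4238*exp(5*k) - 1.4053*exp(4*k) - 8.8814*exp(3*k) + 19.3237*exp(2*k) - 13.8764*exp(k) + 5.1076)
(5) = 1.71 - 5.08*x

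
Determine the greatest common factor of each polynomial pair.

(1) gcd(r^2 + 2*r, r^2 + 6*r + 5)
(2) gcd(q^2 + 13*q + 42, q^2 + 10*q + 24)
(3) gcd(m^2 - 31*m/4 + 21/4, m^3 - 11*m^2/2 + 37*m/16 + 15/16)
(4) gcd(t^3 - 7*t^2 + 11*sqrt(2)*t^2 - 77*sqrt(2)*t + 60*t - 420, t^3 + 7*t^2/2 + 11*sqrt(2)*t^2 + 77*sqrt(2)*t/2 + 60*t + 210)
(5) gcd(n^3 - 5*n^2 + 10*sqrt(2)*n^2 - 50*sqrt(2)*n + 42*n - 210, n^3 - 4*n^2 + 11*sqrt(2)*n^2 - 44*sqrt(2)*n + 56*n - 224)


(1) = 1
(2) = q + 6
(3) = m - 3/4
(4) = t^2 + 11*sqrt(2)*t + 60
(5) = gcd((n - 5)*(n + 3*sqrt(2))*(n + 7*sqrt(2)), (n - 4)*(n + 4*sqrt(2))*(n + 7*sqrt(2))) = n + 7*sqrt(2)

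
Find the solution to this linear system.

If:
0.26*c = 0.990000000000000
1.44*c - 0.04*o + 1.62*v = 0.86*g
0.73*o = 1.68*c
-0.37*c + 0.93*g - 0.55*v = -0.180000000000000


Then:
c = 3.81
g = -0.81
o = 8.76
v = -3.60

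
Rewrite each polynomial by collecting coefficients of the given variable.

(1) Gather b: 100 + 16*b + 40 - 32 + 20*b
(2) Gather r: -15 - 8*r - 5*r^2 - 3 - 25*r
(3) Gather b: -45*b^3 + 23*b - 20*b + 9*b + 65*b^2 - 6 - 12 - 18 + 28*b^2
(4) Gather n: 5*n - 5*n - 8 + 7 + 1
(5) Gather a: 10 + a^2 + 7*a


(1) = 36*b + 108
(2) = -5*r^2 - 33*r - 18
(3) = -45*b^3 + 93*b^2 + 12*b - 36
(4) = 0
(5) = a^2 + 7*a + 10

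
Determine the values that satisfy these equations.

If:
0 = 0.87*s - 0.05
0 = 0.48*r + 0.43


Then:
r = -0.90
s = 0.06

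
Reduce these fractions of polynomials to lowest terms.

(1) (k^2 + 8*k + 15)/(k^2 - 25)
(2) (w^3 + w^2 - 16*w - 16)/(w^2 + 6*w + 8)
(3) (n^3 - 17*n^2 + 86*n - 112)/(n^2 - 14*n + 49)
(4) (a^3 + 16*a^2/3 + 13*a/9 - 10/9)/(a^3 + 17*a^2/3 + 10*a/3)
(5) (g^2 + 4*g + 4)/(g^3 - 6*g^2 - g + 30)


(1) = (k + 3)/(k - 5)
(2) = (w^2 - 3*w - 4)/(w + 2)
(3) = (n^2 - 10*n + 16)/(n - 7)
(4) = (3*a - 1)/(3*a)
(5) = (g + 2)/(g^2 - 8*g + 15)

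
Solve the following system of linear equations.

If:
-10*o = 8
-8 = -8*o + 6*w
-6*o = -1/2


Then:
No Solution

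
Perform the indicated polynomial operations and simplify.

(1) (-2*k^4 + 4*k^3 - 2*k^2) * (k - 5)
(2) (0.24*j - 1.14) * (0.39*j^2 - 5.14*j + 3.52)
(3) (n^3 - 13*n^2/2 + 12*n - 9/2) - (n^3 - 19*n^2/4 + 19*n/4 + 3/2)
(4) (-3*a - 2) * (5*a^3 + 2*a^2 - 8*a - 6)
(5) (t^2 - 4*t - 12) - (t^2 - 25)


(1) = -2*k^5 + 14*k^4 - 22*k^3 + 10*k^2
(2) = 0.0936*j^3 - 1.6782*j^2 + 6.7044*j - 4.0128
(3) = -7*n^2/4 + 29*n/4 - 6
(4) = -15*a^4 - 16*a^3 + 20*a^2 + 34*a + 12
(5) = 13 - 4*t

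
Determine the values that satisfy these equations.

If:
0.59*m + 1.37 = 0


Then:
m = -2.32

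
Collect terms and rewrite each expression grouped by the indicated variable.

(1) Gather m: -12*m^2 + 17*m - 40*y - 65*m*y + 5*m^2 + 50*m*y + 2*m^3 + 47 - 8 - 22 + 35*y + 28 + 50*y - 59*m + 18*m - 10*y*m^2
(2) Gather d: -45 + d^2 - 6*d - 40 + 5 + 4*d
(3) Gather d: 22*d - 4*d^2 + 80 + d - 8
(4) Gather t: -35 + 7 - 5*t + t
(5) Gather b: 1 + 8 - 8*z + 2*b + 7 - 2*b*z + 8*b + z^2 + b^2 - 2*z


(1) = 2*m^3 + m^2*(-10*y - 7) + m*(-15*y - 24) + 45*y + 45
(2) = d^2 - 2*d - 80
(3) = -4*d^2 + 23*d + 72
(4) = -4*t - 28
(5) = b^2 + b*(10 - 2*z) + z^2 - 10*z + 16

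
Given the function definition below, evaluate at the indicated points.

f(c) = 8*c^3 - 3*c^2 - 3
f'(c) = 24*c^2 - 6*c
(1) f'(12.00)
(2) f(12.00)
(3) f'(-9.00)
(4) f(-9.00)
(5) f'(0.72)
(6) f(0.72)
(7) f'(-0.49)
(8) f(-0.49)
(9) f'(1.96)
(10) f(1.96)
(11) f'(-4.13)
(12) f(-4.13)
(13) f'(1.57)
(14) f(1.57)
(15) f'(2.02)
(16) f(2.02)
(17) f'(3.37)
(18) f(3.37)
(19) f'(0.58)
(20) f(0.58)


(1) = 3384.00
(2) = 13389.00
(3) = 1998.00
(4) = -6078.00
(5) = 8.12
(6) = -1.57
(7) = 8.70
(8) = -4.66
(9) = 80.44
(10) = 45.71
(11) = 434.15
(12) = -617.73
(13) = 49.74
(14) = 20.56
(15) = 85.81
(16) = 50.70
(17) = 252.35
(18) = 269.11
(19) = 4.59
(20) = -2.45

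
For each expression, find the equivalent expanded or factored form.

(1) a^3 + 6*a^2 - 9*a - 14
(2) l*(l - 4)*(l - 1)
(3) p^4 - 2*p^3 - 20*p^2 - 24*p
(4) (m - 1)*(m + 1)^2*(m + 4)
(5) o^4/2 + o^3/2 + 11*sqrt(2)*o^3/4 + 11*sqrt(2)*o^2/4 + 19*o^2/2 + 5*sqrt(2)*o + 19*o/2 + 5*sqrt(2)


(1) = (a - 2)*(a + 1)*(a + 7)
(2) = l^3 - 5*l^2 + 4*l
(3) = p*(p - 6)*(p + 2)^2
(4) = m^4 + 5*m^3 + 3*m^2 - 5*m - 4
(5) = (o/2 + sqrt(2)/2)*(o + 1)*(o + 2*sqrt(2))*(o + 5*sqrt(2)/2)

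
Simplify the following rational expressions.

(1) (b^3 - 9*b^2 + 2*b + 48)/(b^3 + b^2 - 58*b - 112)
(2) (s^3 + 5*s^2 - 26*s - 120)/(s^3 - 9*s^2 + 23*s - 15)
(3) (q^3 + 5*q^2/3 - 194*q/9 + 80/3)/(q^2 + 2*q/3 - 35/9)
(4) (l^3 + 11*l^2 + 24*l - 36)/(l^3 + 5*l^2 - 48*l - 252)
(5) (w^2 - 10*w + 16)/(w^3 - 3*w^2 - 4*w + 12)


(1) = (b - 3)/(b + 7)
(2) = (s^2 + 10*s + 24)/(s^2 - 4*s + 3)
(3) = (3*q^2 + 10*q - 48)/(3*q + 7)
(4) = (l - 1)/(l - 7)
(5) = (w - 8)/(w^2 - w - 6)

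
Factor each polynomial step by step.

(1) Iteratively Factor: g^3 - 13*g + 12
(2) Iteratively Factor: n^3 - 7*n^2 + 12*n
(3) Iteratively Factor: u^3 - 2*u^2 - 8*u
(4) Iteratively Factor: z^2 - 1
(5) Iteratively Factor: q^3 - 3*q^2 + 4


(1) = (g - 3)*(g^2 + 3*g - 4) = (g - 3)*(g - 1)*(g + 4)
(2) = (n - 4)*(n^2 - 3*n) = n*(n - 4)*(n - 3)
(3) = (u)*(u^2 - 2*u - 8) = u*(u - 4)*(u + 2)
(4) = (z + 1)*(z - 1)
(5) = (q - 2)*(q^2 - q - 2) = (q - 2)*(q + 1)*(q - 2)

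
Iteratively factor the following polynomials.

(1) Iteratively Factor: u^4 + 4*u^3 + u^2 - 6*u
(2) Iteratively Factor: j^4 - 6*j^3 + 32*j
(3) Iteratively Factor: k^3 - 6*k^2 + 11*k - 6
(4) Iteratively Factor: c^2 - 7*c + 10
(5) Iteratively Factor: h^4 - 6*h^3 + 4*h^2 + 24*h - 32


(1) = (u + 3)*(u^3 + u^2 - 2*u) = (u + 2)*(u + 3)*(u^2 - u) = (u - 1)*(u + 2)*(u + 3)*(u)
(2) = (j - 4)*(j^3 - 2*j^2 - 8*j) = (j - 4)^2*(j^2 + 2*j) = (j - 4)^2*(j + 2)*(j)
(3) = (k - 3)*(k^2 - 3*k + 2) = (k - 3)*(k - 1)*(k - 2)
(4) = (c - 5)*(c - 2)
(5) = (h - 2)*(h^3 - 4*h^2 - 4*h + 16) = (h - 4)*(h - 2)*(h^2 - 4) = (h - 4)*(h - 2)*(h + 2)*(h - 2)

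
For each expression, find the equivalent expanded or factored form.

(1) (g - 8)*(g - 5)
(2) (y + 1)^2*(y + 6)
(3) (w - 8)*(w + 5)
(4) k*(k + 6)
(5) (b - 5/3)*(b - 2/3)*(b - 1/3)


(1) = g^2 - 13*g + 40
(2) = y^3 + 8*y^2 + 13*y + 6
(3) = w^2 - 3*w - 40
(4) = k^2 + 6*k
(5) = b^3 - 8*b^2/3 + 17*b/9 - 10/27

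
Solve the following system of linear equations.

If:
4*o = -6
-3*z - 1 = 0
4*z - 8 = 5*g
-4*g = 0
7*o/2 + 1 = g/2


Then:
No Solution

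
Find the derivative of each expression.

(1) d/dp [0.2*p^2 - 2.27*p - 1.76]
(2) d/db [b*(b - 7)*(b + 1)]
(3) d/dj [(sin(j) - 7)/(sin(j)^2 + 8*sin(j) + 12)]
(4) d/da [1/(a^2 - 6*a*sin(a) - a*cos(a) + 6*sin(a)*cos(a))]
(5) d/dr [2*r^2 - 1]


(1) = 0.4*p - 2.27
(2) = 3*b^2 - 12*b - 7
(3) = (14*sin(j) + cos(j)^2 + 67)*cos(j)/(sin(j)^2 + 8*sin(j) + 12)^2
(4) = (-a*sin(a) + 6*a*cos(a) - 2*a + 6*sin(a) + cos(a) - 6*cos(2*a))/((a - 6*sin(a))^2*(a - cos(a))^2)
(5) = 4*r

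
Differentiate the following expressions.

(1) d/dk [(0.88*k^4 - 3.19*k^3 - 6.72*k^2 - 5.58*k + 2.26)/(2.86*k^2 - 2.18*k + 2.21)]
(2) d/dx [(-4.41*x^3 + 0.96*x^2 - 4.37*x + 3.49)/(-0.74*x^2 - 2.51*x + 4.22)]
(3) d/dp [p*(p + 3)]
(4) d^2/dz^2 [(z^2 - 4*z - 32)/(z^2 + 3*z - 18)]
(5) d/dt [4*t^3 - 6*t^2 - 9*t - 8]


(1) = (5.0336*k^5 - 14.8786*k^4 + 21.6876*k^3 + 9.4587*k^2 - 42.6296*k - 7.405)/(8.1796*k^4 - 12.4696*k^3 + 17.3936*k^2 - 9.6356*k + 4.8841)
(2) = (3.2634*x^4 + 22.1382*x^3 - 61.474*x^2 + 13.2676*x - 9.6815)/(0.5476*x^4 + 3.7148*x^3 + 0.0545*x^2 - 21.1844*x + 17.8084)
(3) = 2*p + 3
(4) = 14*(-z^3 - 6*z^2 - 72*z - 108)/(z^6 + 9*z^5 - 27*z^4 - 297*z^3 + 486*z^2 + 2916*z - 5832)
(5) = 12*t^2 - 12*t - 9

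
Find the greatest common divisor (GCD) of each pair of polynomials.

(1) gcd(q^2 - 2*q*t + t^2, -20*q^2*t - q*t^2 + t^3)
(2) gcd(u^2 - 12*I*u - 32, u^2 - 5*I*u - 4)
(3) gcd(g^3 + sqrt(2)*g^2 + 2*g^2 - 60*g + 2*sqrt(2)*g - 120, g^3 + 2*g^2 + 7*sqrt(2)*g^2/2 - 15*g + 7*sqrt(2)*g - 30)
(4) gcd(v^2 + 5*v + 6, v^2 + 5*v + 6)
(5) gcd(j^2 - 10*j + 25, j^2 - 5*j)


(1) = 1
(2) = u - 4*I
(3) = g + 2
(4) = gcd((v + 2)*(v + 3), (v + 2)*(v + 3)) = v^2 + 5*v + 6
(5) = gcd((j - 5)^2, j*(j - 5)) = j - 5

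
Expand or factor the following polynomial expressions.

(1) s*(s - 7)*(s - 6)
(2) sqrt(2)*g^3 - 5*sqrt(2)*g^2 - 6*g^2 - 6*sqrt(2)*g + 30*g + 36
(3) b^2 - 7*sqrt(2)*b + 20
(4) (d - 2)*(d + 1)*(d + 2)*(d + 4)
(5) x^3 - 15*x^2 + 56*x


(1) = s^3 - 13*s^2 + 42*s
(2) = (g - 6)*(g - 3*sqrt(2))*(sqrt(2)*g + sqrt(2))
(3) = (b - 5*sqrt(2))*(b - 2*sqrt(2))
(4) = d^4 + 5*d^3 - 20*d - 16
(5) = x*(x - 8)*(x - 7)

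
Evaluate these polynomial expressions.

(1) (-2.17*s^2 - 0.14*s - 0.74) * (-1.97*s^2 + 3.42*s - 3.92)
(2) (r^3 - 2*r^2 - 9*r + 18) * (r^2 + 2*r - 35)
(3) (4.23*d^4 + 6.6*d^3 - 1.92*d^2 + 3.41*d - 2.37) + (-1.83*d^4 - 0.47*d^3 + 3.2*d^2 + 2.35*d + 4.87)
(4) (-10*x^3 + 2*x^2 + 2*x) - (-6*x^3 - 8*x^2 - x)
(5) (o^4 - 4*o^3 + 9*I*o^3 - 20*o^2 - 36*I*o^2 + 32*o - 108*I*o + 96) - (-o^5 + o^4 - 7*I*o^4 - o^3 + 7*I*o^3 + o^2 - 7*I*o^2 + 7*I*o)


(1) = 4.2749*s^4 - 7.1456*s^3 + 9.4854*s^2 - 1.982*s + 2.9008
(2) = r^5 - 48*r^3 + 70*r^2 + 351*r - 630
(3) = 2.4*d^4 + 6.13*d^3 + 1.28*d^2 + 5.76*d + 2.5
(4) = -4*x^3 + 10*x^2 + 3*x
(5) = o^5 + 7*I*o^4 - 3*o^3 + 2*I*o^3 - 21*o^2 - 29*I*o^2 + 32*o - 115*I*o + 96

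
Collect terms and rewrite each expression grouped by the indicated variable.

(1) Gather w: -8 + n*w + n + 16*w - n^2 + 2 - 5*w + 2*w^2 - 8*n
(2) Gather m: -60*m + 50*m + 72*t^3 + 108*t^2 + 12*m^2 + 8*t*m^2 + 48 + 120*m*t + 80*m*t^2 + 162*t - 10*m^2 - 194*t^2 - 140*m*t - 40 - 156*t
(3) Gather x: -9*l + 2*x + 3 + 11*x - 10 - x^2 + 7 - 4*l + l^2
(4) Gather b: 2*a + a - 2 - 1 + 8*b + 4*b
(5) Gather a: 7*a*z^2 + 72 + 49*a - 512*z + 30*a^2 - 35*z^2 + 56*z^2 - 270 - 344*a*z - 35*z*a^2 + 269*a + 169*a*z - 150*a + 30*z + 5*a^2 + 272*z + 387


(1) = -n^2 - 7*n + 2*w^2 + w*(n + 11) - 6
(2) = m^2*(8*t + 2) + m*(80*t^2 - 20*t - 10) + 72*t^3 - 86*t^2 + 6*t + 8
(3) = l^2 - 13*l - x^2 + 13*x
(4) = 3*a + 12*b - 3
(5) = a^2*(35 - 35*z) + a*(7*z^2 - 175*z + 168) + 21*z^2 - 210*z + 189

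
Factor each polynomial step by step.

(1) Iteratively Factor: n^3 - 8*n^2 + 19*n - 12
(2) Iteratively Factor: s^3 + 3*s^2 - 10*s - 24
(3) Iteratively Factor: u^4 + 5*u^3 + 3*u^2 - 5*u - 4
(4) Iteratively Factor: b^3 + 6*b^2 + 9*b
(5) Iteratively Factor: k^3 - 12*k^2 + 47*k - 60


(1) = (n - 4)*(n^2 - 4*n + 3) = (n - 4)*(n - 1)*(n - 3)
(2) = (s + 4)*(s^2 - s - 6) = (s + 2)*(s + 4)*(s - 3)
(3) = (u + 1)*(u^3 + 4*u^2 - u - 4) = (u - 1)*(u + 1)*(u^2 + 5*u + 4) = (u - 1)*(u + 1)*(u + 4)*(u + 1)
(4) = (b + 3)*(b^2 + 3*b) = (b + 3)^2*(b)
(5) = (k - 3)*(k^2 - 9*k + 20) = (k - 4)*(k - 3)*(k - 5)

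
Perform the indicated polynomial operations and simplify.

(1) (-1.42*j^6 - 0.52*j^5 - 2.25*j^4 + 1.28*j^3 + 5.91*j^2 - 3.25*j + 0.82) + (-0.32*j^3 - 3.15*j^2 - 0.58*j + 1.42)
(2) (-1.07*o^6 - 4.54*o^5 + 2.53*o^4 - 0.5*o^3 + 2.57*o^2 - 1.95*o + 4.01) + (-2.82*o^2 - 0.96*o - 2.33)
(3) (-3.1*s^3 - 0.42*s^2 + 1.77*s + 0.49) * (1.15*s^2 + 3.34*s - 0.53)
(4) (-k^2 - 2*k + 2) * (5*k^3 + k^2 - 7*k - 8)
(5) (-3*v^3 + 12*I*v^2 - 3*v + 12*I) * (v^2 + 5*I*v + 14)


(1) = -1.42*j^6 - 0.52*j^5 - 2.25*j^4 + 0.96*j^3 + 2.76*j^2 - 3.83*j + 2.24
(2) = -1.07*o^6 - 4.54*o^5 + 2.53*o^4 - 0.5*o^3 - 0.25*o^2 - 2.91*o + 1.68
(3) = -3.565*s^5 - 10.837*s^4 + 2.2757*s^3 + 6.6979*s^2 + 0.6985*s - 0.2597
(4) = -5*k^5 - 11*k^4 + 15*k^3 + 24*k^2 + 2*k - 16
(5) = -3*v^5 - 3*I*v^4 - 105*v^3 + 165*I*v^2 - 102*v + 168*I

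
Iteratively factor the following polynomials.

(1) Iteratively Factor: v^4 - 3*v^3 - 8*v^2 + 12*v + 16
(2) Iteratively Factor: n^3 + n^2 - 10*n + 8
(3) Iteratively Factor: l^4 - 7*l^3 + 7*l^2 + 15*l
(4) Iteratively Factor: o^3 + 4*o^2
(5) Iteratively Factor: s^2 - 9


(1) = (v - 4)*(v^3 + v^2 - 4*v - 4) = (v - 4)*(v + 1)*(v^2 - 4) = (v - 4)*(v + 1)*(v + 2)*(v - 2)
(2) = (n - 1)*(n^2 + 2*n - 8) = (n - 2)*(n - 1)*(n + 4)
(3) = (l)*(l^3 - 7*l^2 + 7*l + 15) = l*(l + 1)*(l^2 - 8*l + 15) = l*(l - 5)*(l + 1)*(l - 3)
(4) = (o + 4)*(o^2) = o*(o + 4)*(o)
(5) = (s - 3)*(s + 3)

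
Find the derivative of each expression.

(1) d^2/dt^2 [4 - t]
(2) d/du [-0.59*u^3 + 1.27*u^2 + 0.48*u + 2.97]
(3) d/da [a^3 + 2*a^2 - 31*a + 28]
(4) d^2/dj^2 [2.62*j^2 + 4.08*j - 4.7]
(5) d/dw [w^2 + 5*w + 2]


(1) = 0
(2) = -1.77*u^2 + 2.54*u + 0.48
(3) = 3*a^2 + 4*a - 31
(4) = 5.24000000000000
(5) = 2*w + 5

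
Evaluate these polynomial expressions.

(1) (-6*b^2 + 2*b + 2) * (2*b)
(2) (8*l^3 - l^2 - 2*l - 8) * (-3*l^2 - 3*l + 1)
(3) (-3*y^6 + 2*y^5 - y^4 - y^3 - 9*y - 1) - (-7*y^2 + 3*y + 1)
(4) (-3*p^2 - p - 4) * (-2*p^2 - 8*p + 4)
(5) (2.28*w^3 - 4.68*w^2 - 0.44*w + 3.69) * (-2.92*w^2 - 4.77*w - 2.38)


(1) = -12*b^3 + 4*b^2 + 4*b
(2) = -24*l^5 - 21*l^4 + 17*l^3 + 29*l^2 + 22*l - 8
(3) = -3*y^6 + 2*y^5 - y^4 - y^3 + 7*y^2 - 12*y - 2
(4) = 6*p^4 + 26*p^3 + 4*p^2 + 28*p - 16
(5) = -6.6576*w^5 + 2.79*w^4 + 18.182*w^3 + 2.4624*w^2 - 16.5541*w - 8.7822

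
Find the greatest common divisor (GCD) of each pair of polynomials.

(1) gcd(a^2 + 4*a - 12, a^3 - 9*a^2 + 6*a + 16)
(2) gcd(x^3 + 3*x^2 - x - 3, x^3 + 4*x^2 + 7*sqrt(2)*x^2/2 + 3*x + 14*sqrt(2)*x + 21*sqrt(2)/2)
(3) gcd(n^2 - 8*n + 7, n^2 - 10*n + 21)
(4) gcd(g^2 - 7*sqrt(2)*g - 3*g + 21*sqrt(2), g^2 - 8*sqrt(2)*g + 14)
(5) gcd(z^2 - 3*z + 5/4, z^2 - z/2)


(1) = a - 2
(2) = x^2 + 4*x + 3
(3) = gcd((n - 7)*(n - 1), (n - 7)*(n - 3)) = n - 7
(4) = g - 7*sqrt(2)
(5) = gcd((z - 5/2)*(z - 1/2), z*(z - 1/2)) = z - 1/2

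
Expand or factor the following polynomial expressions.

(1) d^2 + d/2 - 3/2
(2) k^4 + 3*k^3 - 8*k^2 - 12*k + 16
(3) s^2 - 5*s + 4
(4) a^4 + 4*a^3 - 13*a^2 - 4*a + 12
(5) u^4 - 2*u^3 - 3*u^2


(1) = (d - 1)*(d + 3/2)
(2) = (k - 2)*(k - 1)*(k + 2)*(k + 4)
(3) = (s - 4)*(s - 1)
(4) = (a - 2)*(a - 1)*(a + 1)*(a + 6)
(5) = u^2*(u - 3)*(u + 1)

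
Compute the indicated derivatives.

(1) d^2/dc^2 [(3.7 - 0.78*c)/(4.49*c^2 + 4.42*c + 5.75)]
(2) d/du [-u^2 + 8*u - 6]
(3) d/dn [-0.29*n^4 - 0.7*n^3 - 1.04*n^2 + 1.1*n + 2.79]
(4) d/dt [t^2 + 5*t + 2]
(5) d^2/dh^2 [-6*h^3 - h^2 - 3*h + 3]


(1) = (-(0.78*c - 3.7)*(8.98*c + 4.42)*(17.96*c + 8.84) + (21.0132*c - 26.3308)*(4.49*c^2 + 4.42*c + 5.75))/(4.49*c^2 + 4.42*c + 5.75)^3
(2) = 8 - 2*u
(3) = -1.16*n^3 - 2.1*n^2 - 2.08*n + 1.1
(4) = 2*t + 5
(5) = -36*h - 2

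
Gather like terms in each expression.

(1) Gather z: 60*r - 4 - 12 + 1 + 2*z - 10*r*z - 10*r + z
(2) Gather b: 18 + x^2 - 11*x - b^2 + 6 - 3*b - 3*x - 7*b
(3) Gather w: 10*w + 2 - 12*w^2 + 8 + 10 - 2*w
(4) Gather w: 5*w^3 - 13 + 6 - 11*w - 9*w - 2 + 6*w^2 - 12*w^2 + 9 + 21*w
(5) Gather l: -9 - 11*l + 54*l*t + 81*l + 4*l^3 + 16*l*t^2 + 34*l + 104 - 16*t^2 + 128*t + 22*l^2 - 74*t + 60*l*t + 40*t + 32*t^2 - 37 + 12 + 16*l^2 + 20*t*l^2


(1) = 50*r + z*(3 - 10*r) - 15
(2) = -b^2 - 10*b + x^2 - 14*x + 24
(3) = -12*w^2 + 8*w + 20
(4) = 5*w^3 - 6*w^2 + w
(5) = 4*l^3 + l^2*(20*t + 38) + l*(16*t^2 + 114*t + 104) + 16*t^2 + 94*t + 70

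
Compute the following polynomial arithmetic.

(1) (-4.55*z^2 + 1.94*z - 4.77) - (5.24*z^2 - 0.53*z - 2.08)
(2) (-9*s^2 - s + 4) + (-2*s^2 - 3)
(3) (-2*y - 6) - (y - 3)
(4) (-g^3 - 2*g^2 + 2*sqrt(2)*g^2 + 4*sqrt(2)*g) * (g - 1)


(1) = -9.79*z^2 + 2.47*z - 2.69
(2) = -11*s^2 - s + 1
(3) = -3*y - 3
(4) = -g^4 - g^3 + 2*sqrt(2)*g^3 + 2*g^2 + 2*sqrt(2)*g^2 - 4*sqrt(2)*g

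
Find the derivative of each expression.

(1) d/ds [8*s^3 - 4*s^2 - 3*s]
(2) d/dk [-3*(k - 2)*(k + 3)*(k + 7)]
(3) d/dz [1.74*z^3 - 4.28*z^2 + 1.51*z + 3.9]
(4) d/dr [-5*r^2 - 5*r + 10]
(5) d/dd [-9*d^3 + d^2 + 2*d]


(1) = 24*s^2 - 8*s - 3
(2) = -9*k^2 - 48*k - 3
(3) = 5.22*z^2 - 8.56*z + 1.51
(4) = -10*r - 5
(5) = -27*d^2 + 2*d + 2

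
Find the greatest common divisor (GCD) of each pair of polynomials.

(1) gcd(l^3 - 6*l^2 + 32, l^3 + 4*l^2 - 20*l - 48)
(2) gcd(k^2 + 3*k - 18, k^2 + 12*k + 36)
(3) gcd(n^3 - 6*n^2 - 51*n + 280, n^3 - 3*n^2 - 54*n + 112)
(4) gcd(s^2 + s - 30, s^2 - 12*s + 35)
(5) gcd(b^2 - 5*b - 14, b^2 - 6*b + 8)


(1) = l^2 - 2*l - 8
(2) = k + 6
(3) = gcd((n - 8)*(n - 5)*(n + 7), (n - 8)*(n - 2)*(n + 7)) = n^2 - n - 56
(4) = s - 5
(5) = gcd((b - 7)*(b + 2), (b - 4)*(b - 2)) = 1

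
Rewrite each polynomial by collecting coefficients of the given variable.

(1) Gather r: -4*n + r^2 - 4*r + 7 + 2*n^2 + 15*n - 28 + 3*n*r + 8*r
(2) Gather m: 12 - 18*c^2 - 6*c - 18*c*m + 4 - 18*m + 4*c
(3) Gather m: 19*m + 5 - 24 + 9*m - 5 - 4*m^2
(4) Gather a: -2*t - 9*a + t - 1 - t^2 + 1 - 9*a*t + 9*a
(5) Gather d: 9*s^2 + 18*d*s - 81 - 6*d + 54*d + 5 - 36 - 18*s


(1) = 2*n^2 + 11*n + r^2 + r*(3*n + 4) - 21
(2) = -18*c^2 - 2*c + m*(-18*c - 18) + 16
(3) = -4*m^2 + 28*m - 24
(4) = -9*a*t - t^2 - t
(5) = d*(18*s + 48) + 9*s^2 - 18*s - 112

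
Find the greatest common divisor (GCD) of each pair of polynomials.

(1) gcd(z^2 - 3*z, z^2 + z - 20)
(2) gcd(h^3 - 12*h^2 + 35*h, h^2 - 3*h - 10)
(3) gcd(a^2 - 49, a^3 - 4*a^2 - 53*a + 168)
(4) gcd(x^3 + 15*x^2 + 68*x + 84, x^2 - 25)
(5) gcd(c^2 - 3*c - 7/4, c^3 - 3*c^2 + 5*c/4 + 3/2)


(1) = 1
(2) = gcd(h*(h - 7)*(h - 5), (h - 5)*(h + 2)) = h - 5
(3) = gcd((a - 7)*(a + 7), (a - 8)*(a - 3)*(a + 7)) = a + 7
(4) = 1
(5) = gcd((c - 7/2)*(c + 1/2), (c - 2)*(c - 3/2)*(c + 1/2)) = c + 1/2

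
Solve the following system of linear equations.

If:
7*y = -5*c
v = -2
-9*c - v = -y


Then:
c = 7/34
v = -2
y = -5/34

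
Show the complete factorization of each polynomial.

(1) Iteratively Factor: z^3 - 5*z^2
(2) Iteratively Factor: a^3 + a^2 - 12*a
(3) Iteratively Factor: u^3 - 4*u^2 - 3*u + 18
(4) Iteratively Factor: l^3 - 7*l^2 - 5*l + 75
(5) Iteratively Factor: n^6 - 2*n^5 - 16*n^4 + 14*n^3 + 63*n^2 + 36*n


(1) = (z)*(z^2 - 5*z) = z^2*(z - 5)
(2) = (a + 4)*(a^2 - 3*a) = a*(a + 4)*(a - 3)
(3) = (u - 3)*(u^2 - u - 6) = (u - 3)^2*(u + 2)
(4) = (l - 5)*(l^2 - 2*l - 15) = (l - 5)^2*(l + 3)
(5) = (n + 1)*(n^5 - 3*n^4 - 13*n^3 + 27*n^2 + 36*n) = (n + 1)*(n + 3)*(n^4 - 6*n^3 + 5*n^2 + 12*n) = (n + 1)^2*(n + 3)*(n^3 - 7*n^2 + 12*n) = (n - 4)*(n + 1)^2*(n + 3)*(n^2 - 3*n) = (n - 4)*(n - 3)*(n + 1)^2*(n + 3)*(n)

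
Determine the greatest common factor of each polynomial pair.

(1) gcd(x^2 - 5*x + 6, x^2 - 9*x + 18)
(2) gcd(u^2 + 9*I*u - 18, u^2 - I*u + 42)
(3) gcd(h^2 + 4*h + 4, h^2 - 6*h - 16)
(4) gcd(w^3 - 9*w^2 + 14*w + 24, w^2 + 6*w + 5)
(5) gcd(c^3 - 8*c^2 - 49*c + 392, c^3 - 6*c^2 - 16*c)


(1) = x - 3
(2) = gcd((u + 3*I)*(u + 6*I), (u - 7*I)*(u + 6*I)) = u + 6*I
(3) = h + 2
(4) = gcd((w - 6)*(w - 4)*(w + 1), (w + 1)*(w + 5)) = w + 1
(5) = c - 8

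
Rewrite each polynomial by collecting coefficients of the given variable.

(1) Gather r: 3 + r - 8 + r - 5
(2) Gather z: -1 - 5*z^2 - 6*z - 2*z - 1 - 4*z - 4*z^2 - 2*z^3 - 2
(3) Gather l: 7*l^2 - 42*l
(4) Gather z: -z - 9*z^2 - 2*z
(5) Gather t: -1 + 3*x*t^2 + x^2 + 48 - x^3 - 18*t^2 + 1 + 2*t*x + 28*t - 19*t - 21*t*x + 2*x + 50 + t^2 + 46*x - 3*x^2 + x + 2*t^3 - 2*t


(1) = 2*r - 10
(2) = -2*z^3 - 9*z^2 - 12*z - 4
(3) = 7*l^2 - 42*l
(4) = -9*z^2 - 3*z
(5) = 2*t^3 + t^2*(3*x - 17) + t*(7 - 19*x) - x^3 - 2*x^2 + 49*x + 98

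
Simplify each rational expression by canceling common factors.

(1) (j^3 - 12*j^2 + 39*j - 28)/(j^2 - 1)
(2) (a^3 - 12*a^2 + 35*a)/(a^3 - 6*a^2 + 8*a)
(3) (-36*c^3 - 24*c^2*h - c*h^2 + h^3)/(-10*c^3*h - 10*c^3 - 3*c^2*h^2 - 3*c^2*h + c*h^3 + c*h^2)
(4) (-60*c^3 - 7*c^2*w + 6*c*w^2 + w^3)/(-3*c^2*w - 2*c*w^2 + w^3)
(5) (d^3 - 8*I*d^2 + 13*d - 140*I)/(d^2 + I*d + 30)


(1) = (j^2 - 11*j + 28)/(j + 1)
(2) = (a^2 - 12*a + 35)/(a^2 - 6*a + 8)
(3) = (18*c^2 + 3*c*h - h^2)/(5*c^2*h + 5*c^2 - c*h^2 - c*h)
(4) = (20*c^2 + 9*c*w + w^2)/(c*w + w^2)
(5) = (d^2 - 3*I*d + 28)/(d + 6*I)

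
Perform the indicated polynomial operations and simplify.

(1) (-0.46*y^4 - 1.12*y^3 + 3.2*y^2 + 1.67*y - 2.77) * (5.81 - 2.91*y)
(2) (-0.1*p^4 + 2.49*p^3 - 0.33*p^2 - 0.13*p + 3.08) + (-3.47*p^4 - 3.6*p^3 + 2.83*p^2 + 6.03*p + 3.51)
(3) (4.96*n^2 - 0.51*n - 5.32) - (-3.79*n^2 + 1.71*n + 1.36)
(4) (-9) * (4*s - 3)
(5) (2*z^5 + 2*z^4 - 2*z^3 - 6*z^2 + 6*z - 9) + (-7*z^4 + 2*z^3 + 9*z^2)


(1) = 1.3386*y^5 + 0.5866*y^4 - 15.8192*y^3 + 13.7323*y^2 + 17.7634*y - 16.0937
(2) = -3.57*p^4 - 1.11*p^3 + 2.5*p^2 + 5.9*p + 6.59
(3) = 8.75*n^2 - 2.22*n - 6.68
(4) = 27 - 36*s
(5) = 2*z^5 - 5*z^4 + 3*z^2 + 6*z - 9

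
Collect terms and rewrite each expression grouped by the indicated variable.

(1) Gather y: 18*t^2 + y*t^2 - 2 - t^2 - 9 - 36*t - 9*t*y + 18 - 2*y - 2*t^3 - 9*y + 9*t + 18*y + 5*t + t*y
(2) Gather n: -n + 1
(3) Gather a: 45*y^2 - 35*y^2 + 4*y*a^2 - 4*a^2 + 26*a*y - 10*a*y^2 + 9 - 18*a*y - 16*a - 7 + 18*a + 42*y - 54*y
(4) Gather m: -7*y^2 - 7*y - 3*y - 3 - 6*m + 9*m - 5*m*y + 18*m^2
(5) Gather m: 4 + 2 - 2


(1) = -2*t^3 + 17*t^2 - 22*t + y*(t^2 - 8*t + 7) + 7
(2) = 1 - n
(3) = a^2*(4*y - 4) + a*(-10*y^2 + 8*y + 2) + 10*y^2 - 12*y + 2
(4) = 18*m^2 + m*(3 - 5*y) - 7*y^2 - 10*y - 3
(5) = 4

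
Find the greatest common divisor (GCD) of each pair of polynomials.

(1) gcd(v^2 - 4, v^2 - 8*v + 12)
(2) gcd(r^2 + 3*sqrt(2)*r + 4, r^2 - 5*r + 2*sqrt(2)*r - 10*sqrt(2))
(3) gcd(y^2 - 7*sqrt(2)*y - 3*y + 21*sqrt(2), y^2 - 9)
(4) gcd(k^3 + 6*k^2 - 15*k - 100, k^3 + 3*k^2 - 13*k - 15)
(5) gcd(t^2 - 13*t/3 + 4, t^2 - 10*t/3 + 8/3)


(1) = v - 2
(2) = gcd((r + sqrt(2))*(r + 2*sqrt(2)), (r - 5)*(r + 2*sqrt(2))) = r + 2*sqrt(2)
(3) = gcd((y - 3)*(y - 7*sqrt(2)), (y - 3)*(y + 3)) = y - 3
(4) = k + 5
(5) = gcd((t - 3)*(t - 4/3), (t - 2)*(t - 4/3)) = t - 4/3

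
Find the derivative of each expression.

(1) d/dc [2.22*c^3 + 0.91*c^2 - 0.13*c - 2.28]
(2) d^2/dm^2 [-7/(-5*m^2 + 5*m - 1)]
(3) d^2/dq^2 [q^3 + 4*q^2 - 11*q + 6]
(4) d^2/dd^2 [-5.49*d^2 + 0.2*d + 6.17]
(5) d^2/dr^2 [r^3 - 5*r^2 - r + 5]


(1) = 6.66*c^2 + 1.82*c - 0.13
(2) = 70*(-5*m^2 + 5*m + 5*(2*m - 1)^2 - 1)/(5*m^2 - 5*m + 1)^3
(3) = 6*q + 8
(4) = -10.9800000000000
(5) = 6*r - 10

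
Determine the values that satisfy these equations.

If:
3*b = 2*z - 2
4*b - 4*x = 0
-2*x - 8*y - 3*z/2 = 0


Then:
b = 2*z/3 - 2/3
x = 2*z/3 - 2/3
y = 1/6 - 17*z/48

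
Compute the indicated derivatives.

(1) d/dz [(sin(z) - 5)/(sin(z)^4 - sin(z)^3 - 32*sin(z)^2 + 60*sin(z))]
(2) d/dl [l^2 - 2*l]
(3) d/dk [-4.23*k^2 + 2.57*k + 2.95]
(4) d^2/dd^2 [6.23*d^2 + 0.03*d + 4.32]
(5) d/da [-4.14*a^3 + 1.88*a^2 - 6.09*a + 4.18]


(1) = (-3*cos(z) - 8/tan(z) + 12*cos(z)/sin(z)^2)/((sin(z) - 2)^2*(sin(z) + 6)^2)
(2) = 2*l - 2
(3) = 2.57 - 8.46*k
(4) = 12.4600000000000
(5) = -12.42*a^2 + 3.76*a - 6.09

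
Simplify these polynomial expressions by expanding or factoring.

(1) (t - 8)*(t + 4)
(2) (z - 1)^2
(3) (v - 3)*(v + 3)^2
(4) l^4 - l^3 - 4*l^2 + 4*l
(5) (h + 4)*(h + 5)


(1) = t^2 - 4*t - 32
(2) = z^2 - 2*z + 1
(3) = v^3 + 3*v^2 - 9*v - 27
(4) = l*(l - 2)*(l - 1)*(l + 2)
(5) = h^2 + 9*h + 20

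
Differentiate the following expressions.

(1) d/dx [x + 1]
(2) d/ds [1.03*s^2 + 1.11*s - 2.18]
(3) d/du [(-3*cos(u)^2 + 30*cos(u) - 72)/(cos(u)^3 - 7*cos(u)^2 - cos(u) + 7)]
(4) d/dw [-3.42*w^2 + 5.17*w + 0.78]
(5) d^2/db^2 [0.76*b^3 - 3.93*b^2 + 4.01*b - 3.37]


(1) = 1
(2) = 2.06*s + 1.11
(3) = 3*(-cos(u)^4 + 20*cos(u)^3 - 143*cos(u)^2 + 350*cos(u) - 46)/((cos(u) - 7)^2*sin(u)^3)
(4) = 5.17 - 6.84*w
(5) = 4.56*b - 7.86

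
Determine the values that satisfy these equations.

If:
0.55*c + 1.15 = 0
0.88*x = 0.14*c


Then:
c = -2.09
x = -0.33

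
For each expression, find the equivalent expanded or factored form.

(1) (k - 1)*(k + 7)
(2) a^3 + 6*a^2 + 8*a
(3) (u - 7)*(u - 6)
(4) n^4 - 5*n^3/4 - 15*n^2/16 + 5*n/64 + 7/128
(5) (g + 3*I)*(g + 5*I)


(1) = k^2 + 6*k - 7
(2) = a*(a + 2)*(a + 4)
(3) = u^2 - 13*u + 42
(4) = (n - 7/4)*(n - 1/4)*(n + 1/4)*(n + 1/2)
(5) = g^2 + 8*I*g - 15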